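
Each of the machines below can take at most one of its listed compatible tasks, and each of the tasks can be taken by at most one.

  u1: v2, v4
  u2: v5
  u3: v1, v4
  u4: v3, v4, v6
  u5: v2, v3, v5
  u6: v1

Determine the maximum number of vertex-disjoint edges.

6

Unit-capacity flow: source→left, listed edges, right→sink; max matching = max flow.
Augmenting path u1→v2 (+1); matched 1.
Augmenting path u2→v5 (+1); matched 2.
Augmenting path u3→v1 (+1); matched 3.
Augmenting path u4→v3 (+1); matched 4.
Augmenting path u5→v2→u1→v4 (+1); matched 5.
Augmenting path u6→v1→u3→v4→u1→v2→u5→v3→u4→v6 (+1); matched 6.
No augmenting path remains; maximum matching = 6.
König certificate: {u1, u2, u3, u4, u5, u6} is a vertex cover of size 6 (every listed pair touches it), so no matching can be larger.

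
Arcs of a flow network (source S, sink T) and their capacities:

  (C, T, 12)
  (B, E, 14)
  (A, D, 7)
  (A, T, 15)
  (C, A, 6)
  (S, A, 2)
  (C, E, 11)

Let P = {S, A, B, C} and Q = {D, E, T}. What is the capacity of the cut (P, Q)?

Edges leaving {S, A, B, C}: A→D (7), A→T (15), B→E (14), C→E (11), C→T (12).
Cut capacity = 7 + 15 + 14 + 11 + 12 = 59.

59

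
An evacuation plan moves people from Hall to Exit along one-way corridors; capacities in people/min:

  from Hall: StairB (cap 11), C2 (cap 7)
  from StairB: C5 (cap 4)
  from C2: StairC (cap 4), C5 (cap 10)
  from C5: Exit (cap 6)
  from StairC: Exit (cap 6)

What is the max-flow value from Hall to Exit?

10

Augment Hall→StairB→C5→Exit: bottleneck 4, flow now 4.
Augment Hall→C2→C5→Exit: bottleneck 2, flow now 6.
Augment Hall→C2→StairC→Exit: bottleneck 4, flow now 10.
No augmenting path remains; maximum flow = 10.
In the residual graph, reachable from Hall: {Hall, StairB, C2, C5}.
Min-cut edges: C2→StairC (4), C5→Exit (6); capacity 4 + 6 = 10.
This cut is saturated, so no flow can exceed 10.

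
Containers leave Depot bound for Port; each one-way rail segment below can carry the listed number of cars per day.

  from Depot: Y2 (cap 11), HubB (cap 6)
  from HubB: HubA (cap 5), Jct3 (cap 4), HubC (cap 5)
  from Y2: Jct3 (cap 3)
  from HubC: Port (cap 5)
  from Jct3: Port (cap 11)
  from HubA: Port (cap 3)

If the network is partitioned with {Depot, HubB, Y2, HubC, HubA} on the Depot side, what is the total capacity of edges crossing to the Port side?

Edges leaving {Depot, HubB, Y2, HubC, HubA}: HubB→Jct3 (4), Y2→Jct3 (3), HubC→Port (5), HubA→Port (3).
Cut capacity = 4 + 3 + 5 + 3 = 15.

15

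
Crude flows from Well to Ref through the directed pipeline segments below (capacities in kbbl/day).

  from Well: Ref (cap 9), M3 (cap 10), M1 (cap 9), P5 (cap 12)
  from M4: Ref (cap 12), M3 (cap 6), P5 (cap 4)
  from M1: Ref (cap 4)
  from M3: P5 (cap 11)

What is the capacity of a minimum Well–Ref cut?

Augment Well→Ref: bottleneck 9, flow now 9.
Augment Well→M1→Ref: bottleneck 4, flow now 13.
No augmenting path remains; maximum flow = 13.
By max-flow min-cut, the minimum cut capacity equals the max flow.
In the residual graph, reachable from Well: {Well, M1, M3, P5}.
Min-cut edges: Well→Ref (9), M1→Ref (4); capacity 9 + 4 = 13.

13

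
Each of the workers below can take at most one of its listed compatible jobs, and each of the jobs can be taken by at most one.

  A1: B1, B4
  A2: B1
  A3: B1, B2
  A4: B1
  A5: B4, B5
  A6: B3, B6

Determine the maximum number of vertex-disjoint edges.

5

Unit-capacity flow: source→left, listed edges, right→sink; max matching = max flow.
Augmenting path A1→B1 (+1); matched 1.
Augmenting path A3→B2 (+1); matched 2.
Augmenting path A5→B4 (+1); matched 3.
Augmenting path A6→B3 (+1); matched 4.
Augmenting path A2→B1→A1→B4→A5→B5 (+1); matched 5.
No augmenting path remains; maximum matching = 5.
König certificate: {A1, A3, A5, A6, B1} is a vertex cover of size 5 (every listed pair touches it), so no matching can be larger.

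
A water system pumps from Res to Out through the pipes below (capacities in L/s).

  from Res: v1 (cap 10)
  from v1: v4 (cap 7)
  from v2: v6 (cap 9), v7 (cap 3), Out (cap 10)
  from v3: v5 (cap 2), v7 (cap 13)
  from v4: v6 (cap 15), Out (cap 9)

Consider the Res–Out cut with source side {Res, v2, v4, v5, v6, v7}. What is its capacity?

29

Edges leaving {Res, v2, v4, v5, v6, v7}: Res→v1 (10), v2→Out (10), v4→Out (9).
Cut capacity = 10 + 10 + 9 = 29.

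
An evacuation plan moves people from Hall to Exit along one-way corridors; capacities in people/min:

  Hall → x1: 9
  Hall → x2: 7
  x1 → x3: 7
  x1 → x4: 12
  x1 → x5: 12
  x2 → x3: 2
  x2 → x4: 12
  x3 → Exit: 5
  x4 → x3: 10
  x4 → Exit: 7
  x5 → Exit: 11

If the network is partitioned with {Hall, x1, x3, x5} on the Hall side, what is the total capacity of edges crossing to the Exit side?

Edges leaving {Hall, x1, x3, x5}: Hall→x2 (7), x1→x4 (12), x3→Exit (5), x5→Exit (11).
Cut capacity = 7 + 12 + 5 + 11 = 35.

35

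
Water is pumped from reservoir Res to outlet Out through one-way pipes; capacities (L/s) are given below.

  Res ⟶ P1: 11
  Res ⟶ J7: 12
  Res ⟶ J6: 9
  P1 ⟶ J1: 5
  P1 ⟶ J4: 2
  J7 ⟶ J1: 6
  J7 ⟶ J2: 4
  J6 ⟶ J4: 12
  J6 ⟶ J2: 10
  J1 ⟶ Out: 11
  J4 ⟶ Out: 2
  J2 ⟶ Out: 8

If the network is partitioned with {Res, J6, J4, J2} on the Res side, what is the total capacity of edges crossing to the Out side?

33

Edges leaving {Res, J6, J4, J2}: Res→P1 (11), Res→J7 (12), J4→Out (2), J2→Out (8).
Cut capacity = 11 + 12 + 2 + 8 = 33.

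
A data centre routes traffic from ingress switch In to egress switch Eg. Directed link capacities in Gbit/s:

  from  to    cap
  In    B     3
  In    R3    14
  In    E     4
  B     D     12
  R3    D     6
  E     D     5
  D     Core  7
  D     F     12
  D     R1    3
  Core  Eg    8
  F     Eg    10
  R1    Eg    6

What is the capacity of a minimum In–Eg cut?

Augment In→B→D→Core→Eg: bottleneck 3, flow now 3.
Augment In→R3→D→Core→Eg: bottleneck 4, flow now 7.
Augment In→R3→D→F→Eg: bottleneck 2, flow now 9.
Augment In→E→D→F→Eg: bottleneck 4, flow now 13.
No augmenting path remains; maximum flow = 13.
By max-flow min-cut, the minimum cut capacity equals the max flow.
In the residual graph, reachable from In: {In, R3}.
Min-cut edges: In→B (3), In→E (4), R3→D (6); capacity 3 + 4 + 6 = 13.

13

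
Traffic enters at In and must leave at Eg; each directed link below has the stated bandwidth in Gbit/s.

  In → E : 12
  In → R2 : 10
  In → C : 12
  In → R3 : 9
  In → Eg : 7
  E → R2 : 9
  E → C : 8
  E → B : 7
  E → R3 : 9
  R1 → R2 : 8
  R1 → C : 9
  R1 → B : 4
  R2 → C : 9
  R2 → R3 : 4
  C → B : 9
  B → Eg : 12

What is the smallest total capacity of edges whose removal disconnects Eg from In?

19

Augment In→Eg: bottleneck 7, flow now 7.
Augment In→E→B→Eg: bottleneck 7, flow now 14.
Augment In→C→B→Eg: bottleneck 5, flow now 19.
No augmenting path remains; maximum flow = 19.
By max-flow min-cut, the minimum cut capacity equals the max flow.
In the residual graph, reachable from In: {In, E, R2, C, B, R3}.
Min-cut edges: In→Eg (7), B→Eg (12); capacity 7 + 12 = 19.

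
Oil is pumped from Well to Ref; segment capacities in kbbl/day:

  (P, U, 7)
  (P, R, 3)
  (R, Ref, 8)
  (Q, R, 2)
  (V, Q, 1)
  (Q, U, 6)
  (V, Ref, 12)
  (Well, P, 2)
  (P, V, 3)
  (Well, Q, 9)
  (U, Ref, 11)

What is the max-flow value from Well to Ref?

Augment Well→P→R→Ref: bottleneck 2, flow now 2.
Augment Well→Q→R→Ref: bottleneck 2, flow now 4.
Augment Well→Q→U→Ref: bottleneck 6, flow now 10.
No augmenting path remains; maximum flow = 10.
In the residual graph, reachable from Well: {Well, Q}.
Min-cut edges: Well→P (2), Q→R (2), Q→U (6); capacity 2 + 2 + 6 = 10.
This cut is saturated, so no flow can exceed 10.

10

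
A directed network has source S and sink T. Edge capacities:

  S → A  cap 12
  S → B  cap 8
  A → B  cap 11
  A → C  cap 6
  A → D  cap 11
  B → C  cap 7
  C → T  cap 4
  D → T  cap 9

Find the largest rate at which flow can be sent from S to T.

Augment S→A→C→T: bottleneck 4, flow now 4.
Augment S→A→D→T: bottleneck 8, flow now 12.
Augment S→B→C→A→D→T: bottleneck 1, flow now 13. (uses reverse residual edge)
No augmenting path remains; maximum flow = 13.
In the residual graph, reachable from S: {S, A, B, C, D}.
Min-cut edges: C→T (4), D→T (9); capacity 4 + 9 = 13.
This cut is saturated, so no flow can exceed 13.

13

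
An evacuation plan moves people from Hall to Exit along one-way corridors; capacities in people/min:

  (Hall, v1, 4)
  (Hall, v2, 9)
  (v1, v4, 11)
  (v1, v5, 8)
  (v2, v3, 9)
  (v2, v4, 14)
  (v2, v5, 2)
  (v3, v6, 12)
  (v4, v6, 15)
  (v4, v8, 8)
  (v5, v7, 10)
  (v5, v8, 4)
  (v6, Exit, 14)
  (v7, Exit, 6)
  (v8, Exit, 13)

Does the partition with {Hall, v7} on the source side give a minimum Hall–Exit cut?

Given cut capacity: 4 + 9 + 6 = 19.
Augment Hall→v1→v4→v6→Exit: bottleneck 4, flow now 4.
Augment Hall→v2→v3→v6→Exit: bottleneck 9, flow now 13.
No augmenting path remains; maximum flow = 13.
In the residual graph, reachable from Hall: {Hall}.
Min-cut edges: Hall→v1 (4), Hall→v2 (9); capacity 4 + 9 = 13.
Cut capacity 19 exceeds the max flow 13, so it is not minimum.

No — its capacity is 19, but the minimum cut has capacity 13.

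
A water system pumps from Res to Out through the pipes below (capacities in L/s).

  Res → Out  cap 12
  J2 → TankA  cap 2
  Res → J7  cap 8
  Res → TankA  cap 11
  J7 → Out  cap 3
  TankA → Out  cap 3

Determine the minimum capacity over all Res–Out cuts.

18

Augment Res→Out: bottleneck 12, flow now 12.
Augment Res→J7→Out: bottleneck 3, flow now 15.
Augment Res→TankA→Out: bottleneck 3, flow now 18.
No augmenting path remains; maximum flow = 18.
By max-flow min-cut, the minimum cut capacity equals the max flow.
In the residual graph, reachable from Res: {Res, J7, TankA}.
Min-cut edges: Res→Out (12), J7→Out (3), TankA→Out (3); capacity 12 + 3 + 3 = 18.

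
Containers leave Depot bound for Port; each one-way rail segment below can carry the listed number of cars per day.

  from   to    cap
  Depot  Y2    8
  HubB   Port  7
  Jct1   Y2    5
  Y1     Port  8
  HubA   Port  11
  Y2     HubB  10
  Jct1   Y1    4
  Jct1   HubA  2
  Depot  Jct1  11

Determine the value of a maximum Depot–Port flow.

Augment Depot→Jct1→Y1→Port: bottleneck 4, flow now 4.
Augment Depot→Jct1→HubA→Port: bottleneck 2, flow now 6.
Augment Depot→Y2→HubB→Port: bottleneck 7, flow now 13.
No augmenting path remains; maximum flow = 13.
In the residual graph, reachable from Depot: {Depot, Jct1, Y2, HubB}.
Min-cut edges: Jct1→Y1 (4), Jct1→HubA (2), HubB→Port (7); capacity 4 + 2 + 7 = 13.
This cut is saturated, so no flow can exceed 13.

13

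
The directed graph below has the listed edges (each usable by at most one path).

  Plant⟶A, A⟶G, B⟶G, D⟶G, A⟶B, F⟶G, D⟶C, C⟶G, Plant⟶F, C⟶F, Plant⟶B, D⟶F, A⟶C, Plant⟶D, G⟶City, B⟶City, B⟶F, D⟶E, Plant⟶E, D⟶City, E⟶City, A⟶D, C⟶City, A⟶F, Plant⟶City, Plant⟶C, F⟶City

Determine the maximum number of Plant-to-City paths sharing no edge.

7

Assign every edge capacity 1; by Menger, the answer equals the max flow.
Path Plant→City (+1); total 1.
Path Plant→B→City (+1); total 2.
Path Plant→C→City (+1); total 3.
Path Plant→D→City (+1); total 4.
Path Plant→E→City (+1); total 5.
Path Plant→F→City (+1); total 6.
Path Plant→A→G→City (+1); total 7.
No residual Plant→City path; max flow = 7.
Certifying cut of size 7: {Plant→A, Plant→B, Plant→C, Plant→City, Plant→D, Plant→E, Plant→F}.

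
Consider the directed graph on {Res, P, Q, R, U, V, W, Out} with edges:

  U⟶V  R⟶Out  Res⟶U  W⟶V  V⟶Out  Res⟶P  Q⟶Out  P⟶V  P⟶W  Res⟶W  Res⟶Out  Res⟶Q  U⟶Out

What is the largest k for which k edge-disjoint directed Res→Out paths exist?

4

Assign every edge capacity 1; by Menger, the answer equals the max flow.
Path Res→Out (+1); total 1.
Path Res→Q→Out (+1); total 2.
Path Res→U→Out (+1); total 3.
Path Res→P→V→Out (+1); total 4.
No residual Res→Out path; max flow = 4.
Certifying cut of size 4: {Res→Out, Res→Q, Res→U, V→Out}.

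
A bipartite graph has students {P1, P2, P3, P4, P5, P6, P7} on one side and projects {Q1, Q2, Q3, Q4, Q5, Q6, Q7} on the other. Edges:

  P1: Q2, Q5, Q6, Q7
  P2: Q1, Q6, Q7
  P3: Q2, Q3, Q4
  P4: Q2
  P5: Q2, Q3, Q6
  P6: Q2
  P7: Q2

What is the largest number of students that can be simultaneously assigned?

Unit-capacity flow: source→left, listed edges, right→sink; max matching = max flow.
Augmenting path P1→Q2 (+1); matched 1.
Augmenting path P2→Q1 (+1); matched 2.
Augmenting path P3→Q3 (+1); matched 3.
Augmenting path P5→Q6 (+1); matched 4.
Augmenting path P4→Q2→P1→Q5 (+1); matched 5.
No augmenting path remains; maximum matching = 5.
König certificate: {P1, P2, P3, P5, Q2} is a vertex cover of size 5 (every listed pair touches it), so no matching can be larger.

5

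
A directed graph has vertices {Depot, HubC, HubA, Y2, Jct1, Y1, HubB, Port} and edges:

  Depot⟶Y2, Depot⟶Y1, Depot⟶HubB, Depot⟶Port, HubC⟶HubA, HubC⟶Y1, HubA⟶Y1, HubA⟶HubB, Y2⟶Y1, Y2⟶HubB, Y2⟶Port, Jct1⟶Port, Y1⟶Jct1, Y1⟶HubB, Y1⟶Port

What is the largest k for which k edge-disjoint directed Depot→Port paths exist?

Assign every edge capacity 1; by Menger, the answer equals the max flow.
Path Depot→Port (+1); total 1.
Path Depot→Y2→Port (+1); total 2.
Path Depot→Y1→Port (+1); total 3.
No residual Depot→Port path; max flow = 3.
Certifying cut of size 3: {Depot→Port, Depot→Y1, Depot→Y2}.

3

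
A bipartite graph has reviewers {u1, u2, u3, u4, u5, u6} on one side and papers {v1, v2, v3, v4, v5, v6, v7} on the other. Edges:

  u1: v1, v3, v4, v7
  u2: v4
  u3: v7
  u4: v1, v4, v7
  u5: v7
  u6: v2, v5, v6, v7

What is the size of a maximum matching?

Unit-capacity flow: source→left, listed edges, right→sink; max matching = max flow.
Augmenting path u1→v1 (+1); matched 1.
Augmenting path u2→v4 (+1); matched 2.
Augmenting path u3→v7 (+1); matched 3.
Augmenting path u6→v2 (+1); matched 4.
Augmenting path u4→v1→u1→v3 (+1); matched 5.
No augmenting path remains; maximum matching = 5.
König certificate: {u1, u2, u4, u6, v7} is a vertex cover of size 5 (every listed pair touches it), so no matching can be larger.

5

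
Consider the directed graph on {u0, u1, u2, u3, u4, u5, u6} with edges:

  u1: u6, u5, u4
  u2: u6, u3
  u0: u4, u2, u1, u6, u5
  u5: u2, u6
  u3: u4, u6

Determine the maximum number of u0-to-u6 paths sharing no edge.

Assign every edge capacity 1; by Menger, the answer equals the max flow.
Path u0→u6 (+1); total 1.
Path u0→u1→u6 (+1); total 2.
Path u0→u2→u6 (+1); total 3.
Path u0→u5→u6 (+1); total 4.
No residual u0→u6 path; max flow = 4.
Certifying cut of size 4: {u0→u1, u0→u2, u0→u5, u0→u6}.

4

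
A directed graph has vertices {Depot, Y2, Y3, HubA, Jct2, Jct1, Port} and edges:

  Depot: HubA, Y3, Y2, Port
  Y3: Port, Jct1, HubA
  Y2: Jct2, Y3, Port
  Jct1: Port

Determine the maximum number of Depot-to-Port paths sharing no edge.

Assign every edge capacity 1; by Menger, the answer equals the max flow.
Path Depot→Port (+1); total 1.
Path Depot→Y2→Port (+1); total 2.
Path Depot→Y3→Port (+1); total 3.
No residual Depot→Port path; max flow = 3.
Certifying cut of size 3: {Depot→Port, Depot→Y2, Depot→Y3}.

3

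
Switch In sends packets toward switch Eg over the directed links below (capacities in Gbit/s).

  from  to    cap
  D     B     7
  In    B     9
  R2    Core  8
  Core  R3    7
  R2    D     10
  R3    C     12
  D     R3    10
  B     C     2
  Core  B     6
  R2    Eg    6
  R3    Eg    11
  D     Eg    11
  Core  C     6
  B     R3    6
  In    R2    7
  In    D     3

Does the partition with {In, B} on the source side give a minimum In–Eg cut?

No — its capacity is 18, but the minimum cut has capacity 16.

Given cut capacity: 7 + 3 + 6 + 2 = 18.
Augment In→R2→Eg: bottleneck 6, flow now 6.
Augment In→D→Eg: bottleneck 3, flow now 9.
Augment In→R2→D→Eg: bottleneck 1, flow now 10.
Augment In→B→R3→Eg: bottleneck 6, flow now 16.
No augmenting path remains; maximum flow = 16.
In the residual graph, reachable from In: {In, B, C}.
Min-cut edges: In→R2 (7), In→D (3), B→R3 (6); capacity 7 + 3 + 6 = 16.
Cut capacity 18 exceeds the max flow 16, so it is not minimum.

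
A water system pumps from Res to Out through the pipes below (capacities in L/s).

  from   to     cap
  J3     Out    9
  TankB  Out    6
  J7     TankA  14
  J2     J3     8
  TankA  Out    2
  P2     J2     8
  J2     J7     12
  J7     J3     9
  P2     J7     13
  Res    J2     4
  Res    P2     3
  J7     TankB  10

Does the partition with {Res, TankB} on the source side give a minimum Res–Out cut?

No — its capacity is 13, but the minimum cut has capacity 7.

Given cut capacity: 4 + 3 + 6 = 13.
Augment Res→J2→J3→Out: bottleneck 4, flow now 4.
Augment Res→P2→J2→J3→Out: bottleneck 3, flow now 7.
No augmenting path remains; maximum flow = 7.
In the residual graph, reachable from Res: {Res}.
Min-cut edges: Res→J2 (4), Res→P2 (3); capacity 4 + 3 = 7.
Cut capacity 13 exceeds the max flow 7, so it is not minimum.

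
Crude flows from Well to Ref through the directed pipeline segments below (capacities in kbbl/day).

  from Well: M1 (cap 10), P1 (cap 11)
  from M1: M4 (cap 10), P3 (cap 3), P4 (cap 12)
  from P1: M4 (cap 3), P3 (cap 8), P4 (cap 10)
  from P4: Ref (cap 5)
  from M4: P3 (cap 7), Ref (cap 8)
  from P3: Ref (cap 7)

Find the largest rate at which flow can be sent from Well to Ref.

Augment Well→M1→P4→Ref: bottleneck 5, flow now 5.
Augment Well→M1→M4→Ref: bottleneck 5, flow now 10.
Augment Well→P1→M4→Ref: bottleneck 3, flow now 13.
Augment Well→P1→P3→Ref: bottleneck 7, flow now 20.
No augmenting path remains; maximum flow = 20.
In the residual graph, reachable from Well: {Well, M1, P1, P4, M4, P3}.
Min-cut edges: P4→Ref (5), M4→Ref (8), P3→Ref (7); capacity 5 + 8 + 7 = 20.
This cut is saturated, so no flow can exceed 20.

20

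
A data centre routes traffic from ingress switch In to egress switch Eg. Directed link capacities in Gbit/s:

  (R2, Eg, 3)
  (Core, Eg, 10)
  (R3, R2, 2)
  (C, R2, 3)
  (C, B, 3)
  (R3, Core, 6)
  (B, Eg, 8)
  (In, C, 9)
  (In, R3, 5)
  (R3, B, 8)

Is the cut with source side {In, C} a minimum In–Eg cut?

Given cut capacity: 5 + 3 + 3 = 11.
Augment In→C→R2→Eg: bottleneck 3, flow now 3.
Augment In→C→B→Eg: bottleneck 3, flow now 6.
Augment In→R3→B→Eg: bottleneck 5, flow now 11.
No augmenting path remains; maximum flow = 11.
Cut capacity 11 equals the max flow, so it is a minimum cut.

Yes — it is a minimum cut (capacity 11).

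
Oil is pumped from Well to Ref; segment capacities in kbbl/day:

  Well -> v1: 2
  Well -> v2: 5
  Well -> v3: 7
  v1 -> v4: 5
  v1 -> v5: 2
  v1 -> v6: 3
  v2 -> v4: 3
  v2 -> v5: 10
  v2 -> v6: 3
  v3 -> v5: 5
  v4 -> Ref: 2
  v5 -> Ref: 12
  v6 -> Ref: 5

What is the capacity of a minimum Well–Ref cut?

Augment Well→v1→v4→Ref: bottleneck 2, flow now 2.
Augment Well→v2→v5→Ref: bottleneck 5, flow now 7.
Augment Well→v3→v5→Ref: bottleneck 5, flow now 12.
No augmenting path remains; maximum flow = 12.
By max-flow min-cut, the minimum cut capacity equals the max flow.
In the residual graph, reachable from Well: {Well, v3}.
Min-cut edges: Well→v1 (2), Well→v2 (5), v3→v5 (5); capacity 2 + 5 + 5 = 12.

12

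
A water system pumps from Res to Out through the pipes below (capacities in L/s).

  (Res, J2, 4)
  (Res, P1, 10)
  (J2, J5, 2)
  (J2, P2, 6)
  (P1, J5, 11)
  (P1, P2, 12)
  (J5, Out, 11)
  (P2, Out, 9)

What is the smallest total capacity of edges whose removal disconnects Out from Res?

Augment Res→J2→J5→Out: bottleneck 2, flow now 2.
Augment Res→J2→P2→Out: bottleneck 2, flow now 4.
Augment Res→P1→J5→Out: bottleneck 9, flow now 13.
Augment Res→P1→P2→Out: bottleneck 1, flow now 14.
No augmenting path remains; maximum flow = 14.
By max-flow min-cut, the minimum cut capacity equals the max flow.
In the residual graph, reachable from Res: {Res}.
Min-cut edges: Res→J2 (4), Res→P1 (10); capacity 4 + 10 = 14.

14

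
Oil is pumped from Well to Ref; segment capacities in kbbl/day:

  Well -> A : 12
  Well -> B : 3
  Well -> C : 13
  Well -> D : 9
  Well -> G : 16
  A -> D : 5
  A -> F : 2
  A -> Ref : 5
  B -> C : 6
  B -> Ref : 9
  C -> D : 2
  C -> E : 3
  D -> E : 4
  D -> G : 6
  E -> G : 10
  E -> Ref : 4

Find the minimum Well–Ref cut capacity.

Augment Well→A→Ref: bottleneck 5, flow now 5.
Augment Well→B→Ref: bottleneck 3, flow now 8.
Augment Well→C→E→Ref: bottleneck 3, flow now 11.
Augment Well→D→E→Ref: bottleneck 1, flow now 12.
No augmenting path remains; maximum flow = 12.
By max-flow min-cut, the minimum cut capacity equals the max flow.
In the residual graph, reachable from Well: {Well, A, C, D, E, F, G}.
Min-cut edges: Well→B (3), A→Ref (5), E→Ref (4); capacity 3 + 5 + 4 = 12.

12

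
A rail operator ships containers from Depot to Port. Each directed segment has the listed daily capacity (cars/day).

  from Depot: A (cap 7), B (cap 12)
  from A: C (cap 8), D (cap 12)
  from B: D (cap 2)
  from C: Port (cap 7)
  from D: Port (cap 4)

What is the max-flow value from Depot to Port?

Augment Depot→A→C→Port: bottleneck 7, flow now 7.
Augment Depot→B→D→Port: bottleneck 2, flow now 9.
No augmenting path remains; maximum flow = 9.
In the residual graph, reachable from Depot: {Depot, B}.
Min-cut edges: Depot→A (7), B→D (2); capacity 7 + 2 = 9.
This cut is saturated, so no flow can exceed 9.

9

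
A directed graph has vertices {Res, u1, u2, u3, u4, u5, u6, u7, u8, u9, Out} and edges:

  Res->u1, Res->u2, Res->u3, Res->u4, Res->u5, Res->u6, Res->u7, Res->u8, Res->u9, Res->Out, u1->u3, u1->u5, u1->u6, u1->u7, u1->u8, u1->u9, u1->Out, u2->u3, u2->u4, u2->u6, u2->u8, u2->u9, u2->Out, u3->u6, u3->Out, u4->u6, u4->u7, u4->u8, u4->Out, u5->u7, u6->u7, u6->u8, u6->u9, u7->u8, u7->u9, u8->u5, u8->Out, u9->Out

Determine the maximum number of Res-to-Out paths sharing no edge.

7

Assign every edge capacity 1; by Menger, the answer equals the max flow.
Path Res→Out (+1); total 1.
Path Res→u1→Out (+1); total 2.
Path Res→u2→Out (+1); total 3.
Path Res→u3→Out (+1); total 4.
Path Res→u4→Out (+1); total 5.
Path Res→u8→Out (+1); total 6.
Path Res→u9→Out (+1); total 7.
No residual Res→Out path; max flow = 7.
Certifying cut of size 7: {Res→Out, Res→u1, Res→u2, Res→u3, Res→u4, u8→Out, u9→Out}.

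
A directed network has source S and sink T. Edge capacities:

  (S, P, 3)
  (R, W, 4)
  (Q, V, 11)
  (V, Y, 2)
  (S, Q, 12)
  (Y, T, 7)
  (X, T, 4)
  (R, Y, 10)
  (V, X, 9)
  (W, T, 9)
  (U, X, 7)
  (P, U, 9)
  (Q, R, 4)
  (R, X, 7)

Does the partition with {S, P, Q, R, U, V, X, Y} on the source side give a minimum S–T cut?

No — its capacity is 15, but the minimum cut has capacity 10.

Given cut capacity: 4 + 4 + 7 = 15.
Augment S→P→U→X→T: bottleneck 3, flow now 3.
Augment S→Q→R→W→T: bottleneck 4, flow now 7.
Augment S→Q→V→X→T: bottleneck 1, flow now 8.
Augment S→Q→V→Y→T: bottleneck 2, flow now 10.
No augmenting path remains; maximum flow = 10.
In the residual graph, reachable from S: {S, P, Q, U, V, X}.
Min-cut edges: Q→R (4), V→Y (2), X→T (4); capacity 4 + 2 + 4 = 10.
Cut capacity 15 exceeds the max flow 10, so it is not minimum.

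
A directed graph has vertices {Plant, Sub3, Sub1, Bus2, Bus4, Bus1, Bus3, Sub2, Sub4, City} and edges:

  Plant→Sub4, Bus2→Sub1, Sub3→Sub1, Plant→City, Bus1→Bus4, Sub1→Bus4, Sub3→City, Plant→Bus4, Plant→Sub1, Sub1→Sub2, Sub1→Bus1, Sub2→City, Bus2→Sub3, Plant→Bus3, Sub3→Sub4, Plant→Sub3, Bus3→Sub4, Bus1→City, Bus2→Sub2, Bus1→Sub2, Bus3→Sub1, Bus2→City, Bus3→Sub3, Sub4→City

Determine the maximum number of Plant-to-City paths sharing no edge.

Assign every edge capacity 1; by Menger, the answer equals the max flow.
Path Plant→City (+1); total 1.
Path Plant→Sub3→City (+1); total 2.
Path Plant→Sub4→City (+1); total 3.
Path Plant→Sub1→Bus1→City (+1); total 4.
Path Plant→Bus3→Sub1→Sub2→City (+1); total 5.
No residual Plant→City path; max flow = 5.
Certifying cut of size 5: {Plant→Bus3, Plant→City, Plant→Sub1, Plant→Sub3, Plant→Sub4}.

5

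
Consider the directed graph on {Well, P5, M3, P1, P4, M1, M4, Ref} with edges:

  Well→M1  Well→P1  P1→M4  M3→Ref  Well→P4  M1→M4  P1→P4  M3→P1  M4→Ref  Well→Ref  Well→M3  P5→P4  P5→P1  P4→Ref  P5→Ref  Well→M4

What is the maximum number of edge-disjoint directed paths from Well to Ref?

Assign every edge capacity 1; by Menger, the answer equals the max flow.
Path Well→Ref (+1); total 1.
Path Well→M3→Ref (+1); total 2.
Path Well→P4→Ref (+1); total 3.
Path Well→M4→Ref (+1); total 4.
No residual Well→Ref path; max flow = 4.
Certifying cut of size 4: {M4→Ref, P4→Ref, Well→M3, Well→Ref}.

4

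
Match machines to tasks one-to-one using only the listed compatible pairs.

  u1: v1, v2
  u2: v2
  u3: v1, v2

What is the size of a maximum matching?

2

Unit-capacity flow: source→left, listed edges, right→sink; max matching = max flow.
Augmenting path u1→v1 (+1); matched 1.
Augmenting path u2→v2 (+1); matched 2.
No augmenting path remains; maximum matching = 2.
König certificate: {v1, v2} is a vertex cover of size 2 (every listed pair touches it), so no matching can be larger.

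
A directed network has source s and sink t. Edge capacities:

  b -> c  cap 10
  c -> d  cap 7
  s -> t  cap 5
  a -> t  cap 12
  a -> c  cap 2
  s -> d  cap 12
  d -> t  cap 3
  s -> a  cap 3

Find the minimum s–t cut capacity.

Augment s→t: bottleneck 5, flow now 5.
Augment s→a→t: bottleneck 3, flow now 8.
Augment s→d→t: bottleneck 3, flow now 11.
No augmenting path remains; maximum flow = 11.
By max-flow min-cut, the minimum cut capacity equals the max flow.
In the residual graph, reachable from s: {s, d}.
Min-cut edges: s→a (3), s→t (5), d→t (3); capacity 3 + 5 + 3 = 11.

11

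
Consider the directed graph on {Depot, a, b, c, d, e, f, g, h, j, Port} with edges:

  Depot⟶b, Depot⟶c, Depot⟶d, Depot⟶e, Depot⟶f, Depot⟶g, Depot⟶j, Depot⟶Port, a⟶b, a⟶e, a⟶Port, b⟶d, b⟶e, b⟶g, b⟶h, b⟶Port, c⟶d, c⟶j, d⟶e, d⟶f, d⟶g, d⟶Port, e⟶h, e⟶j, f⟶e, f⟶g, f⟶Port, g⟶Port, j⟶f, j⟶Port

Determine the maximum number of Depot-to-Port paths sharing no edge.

Assign every edge capacity 1; by Menger, the answer equals the max flow.
Path Depot→Port (+1); total 1.
Path Depot→b→Port (+1); total 2.
Path Depot→d→Port (+1); total 3.
Path Depot→f→Port (+1); total 4.
Path Depot→g→Port (+1); total 5.
Path Depot→j→Port (+1); total 6.
No residual Depot→Port path; max flow = 6.
Certifying cut of size 6: {Depot→Port, Depot→b, d→Port, f→Port, g→Port, j→Port}.

6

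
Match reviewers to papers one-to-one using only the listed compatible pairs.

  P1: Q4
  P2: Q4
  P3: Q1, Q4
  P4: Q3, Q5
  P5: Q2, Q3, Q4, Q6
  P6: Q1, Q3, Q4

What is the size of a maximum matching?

5

Unit-capacity flow: source→left, listed edges, right→sink; max matching = max flow.
Augmenting path P1→Q4 (+1); matched 1.
Augmenting path P3→Q1 (+1); matched 2.
Augmenting path P4→Q3 (+1); matched 3.
Augmenting path P5→Q2 (+1); matched 4.
Augmenting path P6→Q3→P4→Q5 (+1); matched 5.
No augmenting path remains; maximum matching = 5.
König certificate: {P3, P4, P5, P6, Q4} is a vertex cover of size 5 (every listed pair touches it), so no matching can be larger.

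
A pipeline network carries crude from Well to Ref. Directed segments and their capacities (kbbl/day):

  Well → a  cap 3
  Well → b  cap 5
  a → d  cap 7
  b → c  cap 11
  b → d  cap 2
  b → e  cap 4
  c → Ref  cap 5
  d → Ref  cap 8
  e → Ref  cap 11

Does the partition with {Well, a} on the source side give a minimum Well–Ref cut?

No — its capacity is 12, but the minimum cut has capacity 8.

Given cut capacity: 5 + 7 = 12.
Augment Well→a→d→Ref: bottleneck 3, flow now 3.
Augment Well→b→c→Ref: bottleneck 5, flow now 8.
No augmenting path remains; maximum flow = 8.
In the residual graph, reachable from Well: {Well}.
Min-cut edges: Well→a (3), Well→b (5); capacity 3 + 5 = 8.
Cut capacity 12 exceeds the max flow 8, so it is not minimum.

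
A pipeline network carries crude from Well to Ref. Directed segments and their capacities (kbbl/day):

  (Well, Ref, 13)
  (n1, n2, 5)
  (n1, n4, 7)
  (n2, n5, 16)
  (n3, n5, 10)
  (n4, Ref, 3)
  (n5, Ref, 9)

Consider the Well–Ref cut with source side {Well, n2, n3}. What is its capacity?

39

Edges leaving {Well, n2, n3}: Well→Ref (13), n2→n5 (16), n3→n5 (10).
Cut capacity = 13 + 16 + 10 = 39.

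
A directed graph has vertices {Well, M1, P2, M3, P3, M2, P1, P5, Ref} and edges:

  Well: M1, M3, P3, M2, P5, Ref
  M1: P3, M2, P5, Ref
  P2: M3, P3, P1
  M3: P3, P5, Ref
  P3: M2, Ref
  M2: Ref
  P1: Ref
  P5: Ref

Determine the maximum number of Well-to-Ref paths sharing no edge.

6

Assign every edge capacity 1; by Menger, the answer equals the max flow.
Path Well→Ref (+1); total 1.
Path Well→M1→Ref (+1); total 2.
Path Well→M3→Ref (+1); total 3.
Path Well→P3→Ref (+1); total 4.
Path Well→M2→Ref (+1); total 5.
Path Well→P5→Ref (+1); total 6.
No residual Well→Ref path; max flow = 6.
Certifying cut of size 6: {Well→M1, Well→M2, Well→M3, Well→P3, Well→P5, Well→Ref}.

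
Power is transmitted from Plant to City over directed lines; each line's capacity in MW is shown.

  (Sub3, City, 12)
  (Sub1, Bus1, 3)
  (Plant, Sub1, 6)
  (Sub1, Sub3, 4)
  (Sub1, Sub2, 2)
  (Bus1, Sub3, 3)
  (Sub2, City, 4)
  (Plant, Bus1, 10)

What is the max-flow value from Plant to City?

Augment Plant→Sub1→Sub2→City: bottleneck 2, flow now 2.
Augment Plant→Sub1→Sub3→City: bottleneck 4, flow now 6.
Augment Plant→Bus1→Sub3→City: bottleneck 3, flow now 9.
No augmenting path remains; maximum flow = 9.
In the residual graph, reachable from Plant: {Plant, Bus1}.
Min-cut edges: Plant→Sub1 (6), Bus1→Sub3 (3); capacity 6 + 3 = 9.
This cut is saturated, so no flow can exceed 9.

9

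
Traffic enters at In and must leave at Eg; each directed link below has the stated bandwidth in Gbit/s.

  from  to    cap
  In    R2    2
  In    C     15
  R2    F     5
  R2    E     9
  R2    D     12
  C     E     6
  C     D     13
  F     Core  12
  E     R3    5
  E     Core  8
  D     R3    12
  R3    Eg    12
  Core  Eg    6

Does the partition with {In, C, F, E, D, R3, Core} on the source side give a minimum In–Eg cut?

No — its capacity is 20, but the minimum cut has capacity 17.

Given cut capacity: 2 + 12 + 6 = 20.
Augment In→R2→F→Core→Eg: bottleneck 2, flow now 2.
Augment In→C→E→R3→Eg: bottleneck 5, flow now 7.
Augment In→C→E→Core→Eg: bottleneck 1, flow now 8.
Augment In→C→D→R3→Eg: bottleneck 7, flow now 15.
Augment In→C→D→R3→E→Core→Eg: bottleneck 2, flow now 17. (uses reverse residual edge)
No augmenting path remains; maximum flow = 17.
In the residual graph, reachable from In: {In}.
Min-cut edges: In→R2 (2), In→C (15); capacity 2 + 15 = 17.
Cut capacity 20 exceeds the max flow 17, so it is not minimum.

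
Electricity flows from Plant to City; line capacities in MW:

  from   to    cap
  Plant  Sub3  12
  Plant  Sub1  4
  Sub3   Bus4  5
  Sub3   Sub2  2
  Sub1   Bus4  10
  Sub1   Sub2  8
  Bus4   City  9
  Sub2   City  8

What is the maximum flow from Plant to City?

11

Augment Plant→Sub3→Bus4→City: bottleneck 5, flow now 5.
Augment Plant→Sub3→Sub2→City: bottleneck 2, flow now 7.
Augment Plant→Sub1→Bus4→City: bottleneck 4, flow now 11.
No augmenting path remains; maximum flow = 11.
In the residual graph, reachable from Plant: {Plant, Sub3}.
Min-cut edges: Plant→Sub1 (4), Sub3→Bus4 (5), Sub3→Sub2 (2); capacity 4 + 5 + 2 = 11.
This cut is saturated, so no flow can exceed 11.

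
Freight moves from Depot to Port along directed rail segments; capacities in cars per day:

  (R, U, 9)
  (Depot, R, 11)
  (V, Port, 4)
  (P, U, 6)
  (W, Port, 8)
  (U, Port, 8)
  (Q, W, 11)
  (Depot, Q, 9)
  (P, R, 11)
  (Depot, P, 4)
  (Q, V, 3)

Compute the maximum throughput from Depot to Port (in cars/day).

17

Augment Depot→P→U→Port: bottleneck 4, flow now 4.
Augment Depot→Q→V→Port: bottleneck 3, flow now 7.
Augment Depot→Q→W→Port: bottleneck 6, flow now 13.
Augment Depot→R→U→Port: bottleneck 4, flow now 17.
No augmenting path remains; maximum flow = 17.
In the residual graph, reachable from Depot: {Depot, P, R, U}.
Min-cut edges: Depot→Q (9), U→Port (8); capacity 9 + 8 = 17.
This cut is saturated, so no flow can exceed 17.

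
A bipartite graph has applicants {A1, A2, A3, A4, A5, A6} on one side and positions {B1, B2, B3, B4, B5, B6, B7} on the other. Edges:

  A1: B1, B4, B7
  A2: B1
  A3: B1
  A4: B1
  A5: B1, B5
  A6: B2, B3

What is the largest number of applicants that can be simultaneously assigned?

4

Unit-capacity flow: source→left, listed edges, right→sink; max matching = max flow.
Augmenting path A1→B1 (+1); matched 1.
Augmenting path A5→B5 (+1); matched 2.
Augmenting path A6→B2 (+1); matched 3.
Augmenting path A2→B1→A1→B4 (+1); matched 4.
No augmenting path remains; maximum matching = 4.
König certificate: {A1, A5, A6, B1} is a vertex cover of size 4 (every listed pair touches it), so no matching can be larger.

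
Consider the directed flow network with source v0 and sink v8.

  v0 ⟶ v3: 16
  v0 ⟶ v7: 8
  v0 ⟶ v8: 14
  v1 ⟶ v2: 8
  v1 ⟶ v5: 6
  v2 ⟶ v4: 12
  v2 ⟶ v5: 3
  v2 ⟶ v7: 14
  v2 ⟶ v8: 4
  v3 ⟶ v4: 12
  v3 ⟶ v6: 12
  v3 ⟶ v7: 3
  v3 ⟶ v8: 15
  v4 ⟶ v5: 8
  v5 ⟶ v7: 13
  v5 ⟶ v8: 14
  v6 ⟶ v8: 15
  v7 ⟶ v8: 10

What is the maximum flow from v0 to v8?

38

Augment v0→v8: bottleneck 14, flow now 14.
Augment v0→v3→v8: bottleneck 15, flow now 29.
Augment v0→v7→v8: bottleneck 8, flow now 37.
Augment v0→v3→v6→v8: bottleneck 1, flow now 38.
No augmenting path remains; maximum flow = 38.
In the residual graph, reachable from v0: {v0}.
Min-cut edges: v0→v3 (16), v0→v7 (8), v0→v8 (14); capacity 16 + 8 + 14 = 38.
This cut is saturated, so no flow can exceed 38.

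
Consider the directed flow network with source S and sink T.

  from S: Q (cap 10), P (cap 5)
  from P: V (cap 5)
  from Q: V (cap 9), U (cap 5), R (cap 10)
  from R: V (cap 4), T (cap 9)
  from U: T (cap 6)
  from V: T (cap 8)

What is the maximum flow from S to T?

Augment S→P→V→T: bottleneck 5, flow now 5.
Augment S→Q→R→T: bottleneck 9, flow now 14.
Augment S→Q→U→T: bottleneck 1, flow now 15.
No augmenting path remains; maximum flow = 15.
In the residual graph, reachable from S: {S}.
Min-cut edges: S→P (5), S→Q (10); capacity 5 + 10 = 15.
This cut is saturated, so no flow can exceed 15.

15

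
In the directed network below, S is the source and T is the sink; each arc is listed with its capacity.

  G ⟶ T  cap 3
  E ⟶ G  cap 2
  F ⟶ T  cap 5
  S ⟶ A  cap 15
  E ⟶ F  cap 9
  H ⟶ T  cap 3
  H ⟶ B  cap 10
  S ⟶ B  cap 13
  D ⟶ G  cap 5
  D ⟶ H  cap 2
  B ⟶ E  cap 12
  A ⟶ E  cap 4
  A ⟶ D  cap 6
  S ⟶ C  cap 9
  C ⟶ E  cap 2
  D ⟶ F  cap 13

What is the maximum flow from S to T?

10

Augment S→A→D→F→T: bottleneck 5, flow now 5.
Augment S→A→D→G→T: bottleneck 1, flow now 6.
Augment S→A→E→G→T: bottleneck 2, flow now 8.
Augment S→A→E→F→D→H→T: bottleneck 2, flow now 10. (uses reverse residual edge)
No augmenting path remains; maximum flow = 10.
In the residual graph, reachable from S: {S, A, B, C, D, E, F, G}.
Min-cut edges: D→H (2), F→T (5), G→T (3); capacity 2 + 5 + 3 = 10.
This cut is saturated, so no flow can exceed 10.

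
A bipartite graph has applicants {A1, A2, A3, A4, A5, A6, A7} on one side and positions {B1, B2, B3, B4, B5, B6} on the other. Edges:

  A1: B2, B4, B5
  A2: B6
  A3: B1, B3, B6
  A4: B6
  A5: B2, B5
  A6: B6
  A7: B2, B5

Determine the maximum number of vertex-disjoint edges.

5

Unit-capacity flow: source→left, listed edges, right→sink; max matching = max flow.
Augmenting path A1→B2 (+1); matched 1.
Augmenting path A2→B6 (+1); matched 2.
Augmenting path A3→B1 (+1); matched 3.
Augmenting path A5→B5 (+1); matched 4.
Augmenting path A7→B2→A1→B4 (+1); matched 5.
No augmenting path remains; maximum matching = 5.
König certificate: {A1, A3, A5, A7, B6} is a vertex cover of size 5 (every listed pair touches it), so no matching can be larger.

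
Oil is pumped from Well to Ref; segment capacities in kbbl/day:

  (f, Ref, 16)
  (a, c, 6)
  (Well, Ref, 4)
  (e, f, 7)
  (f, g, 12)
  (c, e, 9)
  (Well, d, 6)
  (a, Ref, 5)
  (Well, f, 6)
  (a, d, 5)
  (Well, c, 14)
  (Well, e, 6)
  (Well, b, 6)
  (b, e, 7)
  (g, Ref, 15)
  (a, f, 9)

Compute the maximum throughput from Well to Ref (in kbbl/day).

17

Augment Well→Ref: bottleneck 4, flow now 4.
Augment Well→f→Ref: bottleneck 6, flow now 10.
Augment Well→e→f→Ref: bottleneck 6, flow now 16.
Augment Well→b→e→f→Ref: bottleneck 1, flow now 17.
No augmenting path remains; maximum flow = 17.
In the residual graph, reachable from Well: {Well, b, c, d, e}.
Min-cut edges: Well→f (6), Well→Ref (4), e→f (7); capacity 6 + 4 + 7 = 17.
This cut is saturated, so no flow can exceed 17.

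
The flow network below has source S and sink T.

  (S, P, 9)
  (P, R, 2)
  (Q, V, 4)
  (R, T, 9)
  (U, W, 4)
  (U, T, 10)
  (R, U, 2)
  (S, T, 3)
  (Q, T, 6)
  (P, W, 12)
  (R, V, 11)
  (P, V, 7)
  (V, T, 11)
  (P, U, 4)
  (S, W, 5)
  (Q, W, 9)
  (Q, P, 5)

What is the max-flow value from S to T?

12

Augment S→T: bottleneck 3, flow now 3.
Augment S→P→R→T: bottleneck 2, flow now 5.
Augment S→P→U→T: bottleneck 4, flow now 9.
Augment S→P→V→T: bottleneck 3, flow now 12.
No augmenting path remains; maximum flow = 12.
In the residual graph, reachable from S: {S, W}.
Min-cut edges: S→P (9), S→T (3); capacity 9 + 3 = 12.
This cut is saturated, so no flow can exceed 12.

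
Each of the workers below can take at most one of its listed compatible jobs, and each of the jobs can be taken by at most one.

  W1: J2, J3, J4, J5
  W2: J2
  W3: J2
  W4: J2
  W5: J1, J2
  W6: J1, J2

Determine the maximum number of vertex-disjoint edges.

3

Unit-capacity flow: source→left, listed edges, right→sink; max matching = max flow.
Augmenting path W1→J2 (+1); matched 1.
Augmenting path W5→J1 (+1); matched 2.
Augmenting path W2→J2→W1→J3 (+1); matched 3.
No augmenting path remains; maximum matching = 3.
König certificate: {W1, J1, J2} is a vertex cover of size 3 (every listed pair touches it), so no matching can be larger.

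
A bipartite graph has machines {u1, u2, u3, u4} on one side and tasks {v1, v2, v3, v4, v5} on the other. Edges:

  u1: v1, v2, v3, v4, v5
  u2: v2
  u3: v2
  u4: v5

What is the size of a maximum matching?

Unit-capacity flow: source→left, listed edges, right→sink; max matching = max flow.
Augmenting path u1→v1 (+1); matched 1.
Augmenting path u2→v2 (+1); matched 2.
Augmenting path u4→v5 (+1); matched 3.
No augmenting path remains; maximum matching = 3.
König certificate: {u1, u4, v2} is a vertex cover of size 3 (every listed pair touches it), so no matching can be larger.

3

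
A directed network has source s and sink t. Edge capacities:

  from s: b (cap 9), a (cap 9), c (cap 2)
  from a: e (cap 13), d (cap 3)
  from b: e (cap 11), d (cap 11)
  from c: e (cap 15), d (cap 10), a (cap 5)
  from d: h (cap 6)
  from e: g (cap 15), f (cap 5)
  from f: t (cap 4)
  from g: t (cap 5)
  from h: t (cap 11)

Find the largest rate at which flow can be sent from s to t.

Augment s→a→d→h→t: bottleneck 3, flow now 3.
Augment s→a→e→f→t: bottleneck 4, flow now 7.
Augment s→a→e→g→t: bottleneck 2, flow now 9.
Augment s→b→d→h→t: bottleneck 3, flow now 12.
Augment s→b→e→g→t: bottleneck 3, flow now 15.
No augmenting path remains; maximum flow = 15.
In the residual graph, reachable from s: {s, a, b, c, d, e, f, g}.
Min-cut edges: d→h (6), f→t (4), g→t (5); capacity 6 + 4 + 5 = 15.
This cut is saturated, so no flow can exceed 15.

15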